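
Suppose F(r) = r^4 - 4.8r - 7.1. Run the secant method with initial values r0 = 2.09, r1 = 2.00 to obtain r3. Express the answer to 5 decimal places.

F(2.09) = 1.9482976, F(2.00) = -0.7000000
r2 = 2.0000000 − (-0.7000000)·(2.0000000 − 2.0900000) / (-0.7000000 − 1.9482976) = 2.0000000 − (0.0630000)/(-2.6482976) = 2.0237889
F(2.0237889) = -0.0392529
r3 = 2.0237889 − (-0.0392529)·(2.0237889 − 2.0000000) / (-0.0392529 − (-0.7000000)) = 2.0237889 − (-0.0009338)/(0.6607471) = 2.0252021

2.02520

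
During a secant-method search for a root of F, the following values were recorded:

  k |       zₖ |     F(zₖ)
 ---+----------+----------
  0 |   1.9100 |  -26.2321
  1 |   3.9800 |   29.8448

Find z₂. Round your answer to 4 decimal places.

2.8783

z₂ = 3.9800 − 29.8448·(3.9800 − 1.9100) / (29.8448 − (-26.2321))
   = 3.9800 − (61.778736)/(56.076900) = 2.878321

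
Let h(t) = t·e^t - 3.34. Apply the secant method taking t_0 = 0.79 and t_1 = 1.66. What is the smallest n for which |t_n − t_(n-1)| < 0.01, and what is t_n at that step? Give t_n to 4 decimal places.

n = 5, t_n = 1.1055

h(0.79) = -1.599317, h(1.66) = 5.390456
t_2 = 1.660000 − 5.390456·(0.870000)/(6.989773) = 0.989063;  |Δ| = 0.670937
h(0.989063) = -0.680692
t_3 = 0.989063 − (-0.680692)·(-0.670937)/(-6.071148) = 1.064288;  |Δ| = 0.075225
h(1.064288) = -0.254869
t_4 = 1.064288 − (-0.254869)·(0.075225)/(0.425823) = 1.109313;  |Δ| = 0.045025
h(1.109313) = 0.023739
t_5 = 1.109313 − 0.023739·(0.045025)/(0.278609) = 1.105476;  |Δ| = 0.003836
|t_5 − t_4| = 0.003836 < 0.01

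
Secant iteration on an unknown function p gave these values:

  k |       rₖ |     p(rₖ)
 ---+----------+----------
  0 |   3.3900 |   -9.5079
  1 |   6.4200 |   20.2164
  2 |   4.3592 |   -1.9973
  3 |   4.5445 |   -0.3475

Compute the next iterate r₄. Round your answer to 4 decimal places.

r₄ = 4.5445 − (-0.3475)·(4.5445 − 4.3592) / (-0.3475 − (-1.9973))
   = 4.5445 − (-0.064392)/(1.649800) = 4.583530

4.5835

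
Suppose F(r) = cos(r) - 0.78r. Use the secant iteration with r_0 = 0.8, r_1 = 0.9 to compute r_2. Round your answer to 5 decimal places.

0.84749

F(0.8) = 0.0727067, F(0.9) = -0.0803900
r_2 = 0.9000000 − (-0.0803900)·(0.9000000 − 0.8000000) / (-0.0803900 − 0.0727067) = 0.9000000 − (-0.0080390)/(-0.1530967) = 0.8474907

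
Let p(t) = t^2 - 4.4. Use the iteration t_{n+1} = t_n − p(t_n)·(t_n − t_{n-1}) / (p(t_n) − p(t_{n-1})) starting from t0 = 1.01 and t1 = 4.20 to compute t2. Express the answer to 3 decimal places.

1.659

p(1.01) = -3.37990, p(4.20) = 13.24000
t2 = 4.20000 − 13.24000·(4.20000 − 1.01000) / (13.24000 − (-3.37990)) = 4.20000 − (42.23560)/(16.61990) = 1.65873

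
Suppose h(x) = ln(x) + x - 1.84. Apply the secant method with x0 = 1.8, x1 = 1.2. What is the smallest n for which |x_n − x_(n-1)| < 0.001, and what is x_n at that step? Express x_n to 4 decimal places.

h(1.8) = 0.547787, h(1.2) = -0.457678
x2 = 1.200000 − (-0.457678)·(-0.600000)/(-1.005465) = 1.473114;  |Δ| = 0.273114
h(1.473114) = 0.020493
x3 = 1.473114 − 0.020493·(0.273114)/(0.478172) = 1.461409;  |Δ| = 0.011705
h(1.461409) = 0.000811
x4 = 1.461409 − 0.000811·(-0.011705)/(-0.019683) = 1.460927;  |Δ| = 0.000482
|x4 − x3| = 0.000482 < 0.001

n = 4, x_n = 1.4609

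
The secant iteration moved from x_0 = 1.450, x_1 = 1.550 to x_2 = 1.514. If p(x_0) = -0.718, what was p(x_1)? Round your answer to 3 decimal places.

0.404

The secant line through (1.450, -0.718) and (1.550, p(x_1)) crosses zero at x_2 = 1.514.
So (1.450, -0.718), (1.550, p(x_1)), (1.514, 0) are collinear:
p(x_1) = -0.718 · (1.550 − 1.514) / (1.450 − 1.514) = -0.718 · (0.03600)/(-0.06400) = 0.40387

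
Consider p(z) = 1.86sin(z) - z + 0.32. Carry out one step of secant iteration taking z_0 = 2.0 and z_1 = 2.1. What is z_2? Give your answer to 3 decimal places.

p(2.0) = 0.01129, p(2.1) = -0.17443
z_2 = 2.10000 − (-0.17443)·(2.10000 − 2.00000) / (-0.17443 − 0.01129) = 2.10000 − (-0.01744)/(-0.18572) = 2.00608

2.006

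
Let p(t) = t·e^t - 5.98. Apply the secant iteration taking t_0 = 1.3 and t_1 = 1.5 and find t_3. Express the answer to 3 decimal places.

1.430

p(1.3) = -1.20991, p(1.5) = 0.74253
t_2 = 1.50000 − 0.74253·(1.50000 − 1.30000) / (0.74253 − (-1.20991)) = 1.50000 − (0.14851)/(1.95245) = 1.42394
p(1.42394) = -0.06575
t_3 = 1.42394 − (-0.06575)·(1.42394 − 1.50000) / (-0.06575 − 0.74253) = 1.42394 − (0.00500)/(-0.80828) = 1.43013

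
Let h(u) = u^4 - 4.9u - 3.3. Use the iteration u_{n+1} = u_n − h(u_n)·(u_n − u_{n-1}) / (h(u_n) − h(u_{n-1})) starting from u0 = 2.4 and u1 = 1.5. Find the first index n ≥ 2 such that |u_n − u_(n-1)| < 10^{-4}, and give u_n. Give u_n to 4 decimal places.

n = 7, u_n = 1.8809

h(2.4) = 18.117600, h(1.5) = -5.587500
u2 = 1.500000 − (-5.587500)·(-0.900000)/(-23.705100) = 1.712138;  |Δ| = 0.212138
h(1.712138) = -3.096275
u3 = 1.712138 − (-3.096275)·(0.212138)/(2.491225) = 1.975798;  |Δ| = 0.263660
h(1.975798) = 2.258076
u4 = 1.975798 − 2.258076·(0.263660)/(5.354351) = 1.864605;  |Δ| = 0.111193
h(1.864605) = -0.348752
u5 = 1.864605 − (-0.348752)·(-0.111193)/(-2.606828) = 1.879481;  |Δ| = 0.014876
h(1.879481) = -0.031256
u6 = 1.879481 − (-0.031256)·(0.014876)/(0.317495) = 1.880946;  |Δ| = 0.001464
h(1.880946) = 0.000505
u7 = 1.880946 − 0.000505·(0.001464)/(0.031761) = 1.880922;  |Δ| = 0.000023
|u7 − u6| = 0.000023 < 10^{-4}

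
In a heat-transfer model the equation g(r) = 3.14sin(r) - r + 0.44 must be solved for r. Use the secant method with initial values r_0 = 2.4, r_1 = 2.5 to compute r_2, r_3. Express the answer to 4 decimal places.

g(2.4) = 0.160954, g(2.5) = -0.180797
r_2 = 2.500000 − (-0.180797)·(2.500000 − 2.400000) / (-0.180797 − 0.160954) = 2.500000 − (-0.018080)/(-0.341752) = 2.447097
g(2.447097) = 0.002497
r_3 = 2.447097 − 0.002497·(2.447097 − 2.500000) / (0.002497 − (-0.180797)) = 2.447097 − (-0.000132)/(0.183295) = 2.447818

2.4471, 2.4478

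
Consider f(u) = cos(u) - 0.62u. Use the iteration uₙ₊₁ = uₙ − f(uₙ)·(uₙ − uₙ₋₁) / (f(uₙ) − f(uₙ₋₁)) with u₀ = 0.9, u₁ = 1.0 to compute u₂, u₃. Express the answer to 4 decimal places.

f(0.9) = 0.063610, f(1.0) = -0.079698
u₂ = 1.000000 − (-0.079698)·(1.000000 − 0.900000) / (-0.079698 − 0.063610) = 1.000000 − (-0.007970)/(-0.143308) = 0.944387
f(0.944387) = 0.000720
u₃ = 0.944387 − 0.000720·(0.944387 − 1.000000) / (0.000720 − (-0.079698)) = 0.944387 − (-0.000040)/(0.080417) = 0.944885

0.9444, 0.9449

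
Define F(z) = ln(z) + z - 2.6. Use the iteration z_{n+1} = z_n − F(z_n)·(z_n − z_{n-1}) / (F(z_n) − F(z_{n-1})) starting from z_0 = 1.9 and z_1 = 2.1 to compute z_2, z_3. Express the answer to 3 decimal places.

F(1.9) = -0.05815, F(2.1) = 0.24194
z_2 = 2.10000 − 0.24194·(2.10000 − 1.90000) / (0.24194 − (-0.05815)) = 2.10000 − (0.04839)/(0.30008) = 1.93875
F(1.93875) = 0.00080
z_3 = 1.93875 − 0.00080·(1.93875 − 2.10000) / (0.00080 − 0.24194) = 1.93875 − (-0.00013)/(-0.24114) = 1.93822

1.939, 1.938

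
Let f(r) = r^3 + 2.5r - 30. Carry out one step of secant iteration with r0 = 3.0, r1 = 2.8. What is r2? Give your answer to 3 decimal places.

f(3.0) = 4.50000, f(2.8) = -1.04800
r2 = 2.80000 − (-1.04800)·(2.80000 − 3.00000) / (-1.04800 − 4.50000) = 2.80000 − (0.20960)/(-5.54800) = 2.83778

2.838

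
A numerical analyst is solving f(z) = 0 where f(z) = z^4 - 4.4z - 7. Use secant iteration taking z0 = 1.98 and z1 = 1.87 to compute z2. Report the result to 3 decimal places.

f(1.98) = -0.34246, f(1.87) = -2.99969
z2 = 1.87000 − (-2.99969)·(1.87000 − 1.98000) / (-2.99969 − (-0.34246)) = 1.87000 − (0.32997)/(-2.65723) = 1.99418

1.994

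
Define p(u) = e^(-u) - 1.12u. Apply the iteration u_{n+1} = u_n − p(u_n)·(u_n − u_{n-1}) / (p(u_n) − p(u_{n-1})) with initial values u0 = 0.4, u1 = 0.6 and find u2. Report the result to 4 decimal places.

0.5287

p(0.4) = 0.222320, p(0.6) = -0.123188
u2 = 0.600000 − (-0.123188)·(0.600000 − 0.400000) / (-0.123188 − 0.222320) = 0.600000 − (-0.024638)/(-0.345508) = 0.528692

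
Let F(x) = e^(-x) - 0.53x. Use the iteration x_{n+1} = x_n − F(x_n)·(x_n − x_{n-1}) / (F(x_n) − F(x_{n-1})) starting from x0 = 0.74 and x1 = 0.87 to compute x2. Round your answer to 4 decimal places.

0.8269

F(0.74) = 0.084914, F(0.87) = -0.042148
x2 = 0.870000 − (-0.042148)·(0.870000 − 0.740000) / (-0.042148 − 0.084914) = 0.870000 − (-0.005479)/(-0.127062) = 0.826877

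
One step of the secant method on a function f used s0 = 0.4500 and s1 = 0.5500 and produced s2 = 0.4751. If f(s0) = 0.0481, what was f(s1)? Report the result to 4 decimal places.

The secant line through (0.4500, 0.0481) and (0.5500, f(s1)) crosses zero at s2 = 0.4751.
So (0.4500, 0.0481), (0.5500, f(s1)), (0.4751, 0) are collinear:
f(s1) = 0.0481 · (0.5500 − 0.4751) / (0.4500 − 0.4751) = 0.0481 · (0.074900)/(-0.025100) = -0.143533

-0.1435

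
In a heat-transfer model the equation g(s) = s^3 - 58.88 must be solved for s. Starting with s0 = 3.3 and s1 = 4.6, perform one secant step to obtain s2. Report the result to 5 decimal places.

3.78577

g(3.3) = -22.9430000, g(4.6) = 38.4560000
s2 = 4.6000000 − 38.4560000·(4.6000000 − 3.3000000) / (38.4560000 − (-22.9430000)) = 4.6000000 − (49.9928000)/(61.3990000) = 3.7857718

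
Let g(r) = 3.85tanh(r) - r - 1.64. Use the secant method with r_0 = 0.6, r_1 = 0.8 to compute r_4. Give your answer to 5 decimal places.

0.70923

g(0.6) = -0.1723592, g(0.8) = 0.1165416
r_2 = 0.8000000 − 0.1165416·(0.8000000 − 0.6000000) / (0.1165416 − (-0.1723592)) = 0.8000000 − (0.0233083)/(0.2889007) = 0.7193207
g(0.7193207) = 0.0141594
r_3 = 0.7193207 − 0.0141594·(0.7193207 − 0.8000000) / (0.0141594 − 0.1165416) = 0.7193207 − (-0.0011424)/(-0.1023821) = 0.7081627
g(0.7081627) = -0.0014975
r_4 = 0.7081627 − (-0.0014975)·(0.7081627 − 0.7193207) / (-0.0014975 − 0.0141594) = 0.7081627 − (0.0000167)/(-0.0156569) = 0.7092299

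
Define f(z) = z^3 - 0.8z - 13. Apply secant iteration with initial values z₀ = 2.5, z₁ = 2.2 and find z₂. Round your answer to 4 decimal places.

2.4604

f(2.5) = 0.625000, f(2.2) = -4.112000
z₂ = 2.200000 − (-4.112000)·(2.200000 − 2.500000) / (-4.112000 − 0.625000) = 2.200000 − (1.233600)/(-4.737000) = 2.460418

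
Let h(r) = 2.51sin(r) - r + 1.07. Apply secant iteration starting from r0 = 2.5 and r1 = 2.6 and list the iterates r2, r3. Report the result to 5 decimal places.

2.52341, 2.52382

h(2.5) = 0.0721651, h(2.6) = -0.2360916
r2 = 2.6000000 − (-0.2360916)·(2.6000000 − 2.5000000) / (-0.2360916 − 0.0721651) = 2.6000000 − (-0.0236092)/(-0.3082566) = 2.5234107
h(2.5234107) = 0.0012711
r3 = 2.5234107 − 0.0012711·(2.5234107 − 2.6000000) / (0.0012711 − (-0.2360916)) = 2.5234107 − (-0.0000974)/(0.2373627) = 2.5238209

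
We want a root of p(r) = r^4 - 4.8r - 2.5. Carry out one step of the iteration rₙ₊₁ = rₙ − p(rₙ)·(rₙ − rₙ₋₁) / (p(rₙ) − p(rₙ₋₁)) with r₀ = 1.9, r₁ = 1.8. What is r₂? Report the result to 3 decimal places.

1.831

p(1.9) = 1.41210, p(1.8) = -0.64240
r₂ = 1.80000 − (-0.64240)·(1.80000 − 1.90000) / (-0.64240 − 1.41210) = 1.80000 − (0.06424)/(-2.05450) = 1.83127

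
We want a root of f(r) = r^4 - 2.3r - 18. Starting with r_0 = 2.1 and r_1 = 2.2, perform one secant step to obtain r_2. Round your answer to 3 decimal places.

2.190

f(2.1) = -3.38190, f(2.2) = 0.36560
r_2 = 2.20000 − 0.36560·(2.20000 − 2.10000) / (0.36560 − (-3.38190)) = 2.20000 − (0.03656)/(3.74750) = 2.19024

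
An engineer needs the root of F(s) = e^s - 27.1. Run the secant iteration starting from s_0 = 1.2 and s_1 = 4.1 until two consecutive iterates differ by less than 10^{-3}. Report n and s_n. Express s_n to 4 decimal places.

F(1.2) = -23.779883, F(4.1) = 33.240288
s_2 = 4.100000 − 33.240288·(2.900000)/(57.020171) = 2.409426;  |Δ| = 1.690574
F(2.409426) = -15.972431
s_3 = 2.409426 − (-15.972431)·(-1.690574)/(-49.212719) = 2.958117;  |Δ| = 0.548691
F(2.958117) = -7.838335
s_4 = 2.958117 − (-7.838335)·(0.548691)/(8.134096) = 3.486857;  |Δ| = 0.528740
F(3.486857) = 5.583071
s_5 = 3.486857 − 5.583071·(0.528740)/(13.421406) = 3.266910;  |Δ| = 0.219947
F(3.266910) = -0.869825
s_6 = 3.266910 − (-0.869825)·(-0.219947)/(-6.452896) = 3.296558;  |Δ| = 0.029648
F(3.296558) = -0.080511
s_7 = 3.296558 − (-0.080511)·(0.029648)/(0.789315) = 3.299583;  |Δ| = 0.003024
F(3.299583) = 0.001323
s_8 = 3.299583 − 0.001323·(0.003024)/(0.081834) = 3.299534;  |Δ| = 0.000049
|s_8 − s_7| = 0.000049 < 10^{-3}

n = 8, s_n = 3.2995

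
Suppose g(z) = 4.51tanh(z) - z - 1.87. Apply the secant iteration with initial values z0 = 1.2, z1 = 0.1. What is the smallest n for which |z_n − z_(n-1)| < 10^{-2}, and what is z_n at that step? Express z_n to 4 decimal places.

n = 6, z_n = 0.6221

g(1.2) = 0.689782, g(0.1) = -1.520497
z2 = 0.100000 − (-1.520497)·(-1.100000)/(-2.210280) = 0.856713;  |Δ| = 0.756713
g(0.856713) = 0.405754
z3 = 0.856713 − 0.405754·(0.756713)/(1.926251) = 0.697316;  |Δ| = 0.159397
g(0.697316) = 0.150686
z4 = 0.697316 − 0.150686·(-0.159397)/(-0.255067) = 0.603149;  |Δ| = 0.094167
g(0.603149) = -0.040968
z5 = 0.603149 − (-0.040968)·(-0.094167)/(-0.191654) = 0.623278;  |Δ| = 0.020129
g(0.623278) = 0.002583
z6 = 0.623278 − 0.002583·(0.020129)/(0.043551) = 0.622084;  |Δ| = 0.001194
|z6 − z5| = 0.001194 < 10^{-2}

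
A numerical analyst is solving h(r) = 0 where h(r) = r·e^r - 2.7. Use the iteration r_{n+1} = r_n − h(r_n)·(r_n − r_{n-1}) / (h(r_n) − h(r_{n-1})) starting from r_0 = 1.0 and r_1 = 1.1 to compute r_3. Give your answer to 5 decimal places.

0.99665

h(1.0) = 0.0182818, h(1.1) = 0.6045826
r_2 = 1.1000000 − 0.6045826·(1.1000000 − 1.0000000) / (0.6045826 − 0.0182818) = 1.1000000 − (0.0604583)/(0.5863008) = 0.9968818
h(0.9968818) = 0.0013693
r_3 = 0.9968818 − 0.0013693·(0.9968818 − 1.1000000) / (0.0013693 − 0.6045826) = 0.9968818 − (-0.0001412)/(-0.6032133) = 0.9966478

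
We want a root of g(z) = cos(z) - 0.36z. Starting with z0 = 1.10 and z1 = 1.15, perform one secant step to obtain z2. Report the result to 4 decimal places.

1.1456

g(1.10) = 0.057596, g(1.15) = -0.005513
z2 = 1.150000 − (-0.005513)·(1.150000 − 1.100000) / (-0.005513 − 0.057596) = 1.150000 − (-0.000276)/(-0.063109) = 1.145632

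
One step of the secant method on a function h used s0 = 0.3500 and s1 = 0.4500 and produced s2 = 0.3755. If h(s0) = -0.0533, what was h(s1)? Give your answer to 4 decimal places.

0.1557

The secant line through (0.3500, -0.0533) and (0.4500, h(s1)) crosses zero at s2 = 0.3755.
So (0.3500, -0.0533), (0.4500, h(s1)), (0.3755, 0) are collinear:
h(s1) = -0.0533 · (0.4500 − 0.3755) / (0.3500 − 0.3755) = -0.0533 · (0.074500)/(-0.025500) = 0.155720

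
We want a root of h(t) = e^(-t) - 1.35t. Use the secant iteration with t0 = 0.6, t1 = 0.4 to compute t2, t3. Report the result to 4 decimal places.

h(0.6) = -0.261188, h(0.4) = 0.130320
t2 = 0.400000 − 0.130320·(0.400000 − 0.600000) / (0.130320 − (-0.261188)) = 0.400000 − (-0.026064)/(0.391508) = 0.466573
h(0.466573) = -0.002726
t3 = 0.466573 − (-0.002726)·(0.466573 − 0.400000) / (-0.002726 − 0.130320) = 0.466573 − (-0.000182)/(-0.133046) = 0.465209

0.4666, 0.4652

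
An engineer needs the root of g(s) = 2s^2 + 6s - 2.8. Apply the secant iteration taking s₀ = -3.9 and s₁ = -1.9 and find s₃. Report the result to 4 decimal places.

g(-3.9) = 4.220000, g(-1.9) = -6.980000
s₂ = -1.900000 − (-6.980000)·(-1.900000 − (-3.900000)) / (-6.980000 − 4.220000) = -1.900000 − (-13.960000)/(-11.200000) = -3.146429
g(-3.146429) = -1.878546
s₃ = -3.146429 − (-1.878546)·(-3.146429 − (-1.900000)) / (-1.878546 − (-6.980000)) = -3.146429 − (2.341473)/(5.101454) = -3.605410

-3.6054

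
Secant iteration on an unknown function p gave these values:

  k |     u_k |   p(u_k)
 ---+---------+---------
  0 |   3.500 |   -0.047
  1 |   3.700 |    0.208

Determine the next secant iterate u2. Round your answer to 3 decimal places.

u2 = 3.700 − 0.208·(3.700 − 3.500) / (0.208 − (-0.047))
   = 3.700 − (0.04160)/(0.25500) = 3.53686

3.537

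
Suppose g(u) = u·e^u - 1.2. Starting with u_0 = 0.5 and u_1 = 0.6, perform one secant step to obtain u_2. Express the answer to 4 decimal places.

g(0.5) = -0.375639, g(0.6) = -0.106729
u_2 = 0.600000 − (-0.106729)·(0.600000 − 0.500000) / (-0.106729 − (-0.375639)) = 0.600000 − (-0.010673)/(0.268911) = 0.639689

0.6397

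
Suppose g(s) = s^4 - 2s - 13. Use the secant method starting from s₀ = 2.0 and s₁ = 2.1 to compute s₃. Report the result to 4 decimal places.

g(2.0) = -1.000000, g(2.1) = 2.248100
s₂ = 2.100000 − 2.248100·(2.100000 − 2.000000) / (2.248100 − (-1.000000)) = 2.100000 − (0.224810)/(3.248100) = 2.030787
g(2.030787) = -0.053400
s₃ = 2.030787 − (-0.053400)·(2.030787 − 2.100000) / (-0.053400 − 2.248100) = 2.030787 − (0.003696)/(-2.301500) = 2.032393

2.0324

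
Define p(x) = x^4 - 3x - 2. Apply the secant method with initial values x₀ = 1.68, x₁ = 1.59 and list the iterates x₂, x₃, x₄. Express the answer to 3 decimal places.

p(1.68) = 0.92594, p(1.59) = -0.37871
x₂ = 1.59000 − (-0.37871)·(1.59000 − 1.68000) / (-0.37871 − 0.92594) = 1.59000 − (0.03408)/(-1.30465) = 1.61612
p(1.61612) = -0.02656
x₃ = 1.61612 − (-0.02656)·(1.61612 − 1.59000) / (-0.02656 − (-0.37871)) = 1.61612 − (-0.00069)/(0.35215) = 1.61810
p(1.61810) = 0.00086
x₄ = 1.61810 − 0.00086·(1.61810 − 1.61612) / (0.00086 − (-0.02656)) = 1.61810 − (0.00000)/(0.02742) = 1.61803

1.616, 1.618, 1.618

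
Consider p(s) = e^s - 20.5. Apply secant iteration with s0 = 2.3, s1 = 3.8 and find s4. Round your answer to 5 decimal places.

p(2.3) = -10.5258175, p(3.8) = 24.2011845
s2 = 3.8000000 − 24.2011845·(3.8000000 − 2.3000000) / (24.2011845 − (-10.5258175)) = 3.8000000 − (36.3017767)/(34.7270020) = 2.7546527
p(2.7546527) = -4.7844176
s3 = 2.7546527 − (-4.7844176)·(2.7546527 − 3.8000000) / (-4.7844176 − 24.2011845) = 2.7546527 − (5.0013778)/(-28.9856021) = 2.9271997
p(2.9271997) = -1.8247391
s4 = 2.9271997 − (-1.8247391)·(2.9271997 − 2.7546527) / (-1.8247391 − (-4.7844176)) = 2.9271997 − (-0.3148532)/(2.9596785) = 3.0335806

3.03358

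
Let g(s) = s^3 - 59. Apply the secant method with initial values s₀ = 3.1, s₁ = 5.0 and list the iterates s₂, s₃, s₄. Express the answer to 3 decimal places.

3.683, 3.842, 3.896

g(3.1) = -29.20900, g(5.0) = 66.00000
s₂ = 5.00000 − 66.00000·(5.00000 − 3.10000) / (66.00000 − (-29.20900)) = 5.00000 − (125.40000)/(95.20900) = 3.68290
g(3.68290) = -9.04615
s₃ = 3.68290 − (-9.04615)·(3.68290 − 5.00000) / (-9.04615 − 66.00000) = 3.68290 − (11.91471)/(-75.04615) = 3.84166
g(3.84166) = -2.30331
s₄ = 3.84166 − (-2.30331)·(3.84166 − 3.68290) / (-2.30331 − (-9.04615)) = 3.84166 − (-0.36569)/(6.74284) = 3.89590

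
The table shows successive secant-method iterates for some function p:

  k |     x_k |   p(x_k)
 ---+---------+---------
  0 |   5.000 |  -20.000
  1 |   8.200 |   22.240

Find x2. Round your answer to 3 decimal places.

6.515

x2 = 8.200 − 22.240·(8.200 − 5.000) / (22.240 − (-20.000))
   = 8.200 − (71.16800)/(42.24000) = 6.51515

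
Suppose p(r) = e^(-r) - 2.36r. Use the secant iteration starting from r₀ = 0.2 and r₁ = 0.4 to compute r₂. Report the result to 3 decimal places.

0.312

p(0.2) = 0.34673, p(0.4) = -0.27368
r₂ = 0.40000 − (-0.27368)·(0.40000 − 0.20000) / (-0.27368 − 0.34673) = 0.40000 − (-0.05474)/(-0.62041) = 0.31177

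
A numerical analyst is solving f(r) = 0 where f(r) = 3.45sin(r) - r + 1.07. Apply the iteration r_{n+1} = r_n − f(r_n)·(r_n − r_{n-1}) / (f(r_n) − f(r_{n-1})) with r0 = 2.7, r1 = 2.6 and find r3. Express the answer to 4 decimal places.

f(2.7) = -0.155539, f(2.6) = 0.248480
r2 = 2.600000 − 0.248480·(2.600000 − 2.700000) / (0.248480 − (-0.155539)) = 2.600000 − (-0.024848)/(0.404019) = 2.661502
f(2.661502) = 0.001914
r3 = 2.661502 − 0.001914·(2.661502 − 2.600000) / (0.001914 − 0.248480) = 2.661502 − (0.000118)/(-0.246566) = 2.661979

2.6620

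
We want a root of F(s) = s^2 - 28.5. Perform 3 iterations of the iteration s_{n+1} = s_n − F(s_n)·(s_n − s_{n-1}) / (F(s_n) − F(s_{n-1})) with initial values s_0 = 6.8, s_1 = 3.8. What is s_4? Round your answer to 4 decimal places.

5.3378

F(6.8) = 17.740000, F(3.8) = -14.060000
s_2 = 3.800000 − (-14.060000)·(3.800000 − 6.800000) / (-14.060000 − 17.740000) = 3.800000 − (42.180000)/(-31.800000) = 5.126415
F(5.126415) = -2.219868
s_3 = 5.126415 − (-2.219868)·(5.126415 − 3.800000) / (-2.219868 − (-14.060000)) = 5.126415 − (-2.944467)/(11.840132) = 5.375100
F(5.375100) = 0.391704
s_4 = 5.375100 − 0.391704·(5.375100 − 5.126415) / (0.391704 − (-2.219868)) = 5.375100 − (0.097411)/(2.611573) = 5.337801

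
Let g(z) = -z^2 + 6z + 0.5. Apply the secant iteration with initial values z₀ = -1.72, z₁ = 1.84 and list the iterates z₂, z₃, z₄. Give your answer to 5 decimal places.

g(-1.72) = -12.7784000, g(1.84) = 8.1544000
z₂ = 1.8400000 − 8.1544000·(1.8400000 − (-1.7200000)) / (8.1544000 − (-12.7784000)) = 1.8400000 − (29.0296640)/(20.9328000) = 0.4531973
g(0.4531973) = 3.0137959
z₃ = 0.4531973 − 3.0137959·(0.4531973 − 1.8400000) / (3.0137959 − 8.1544000) = 0.4531973 − (-4.1795404)/(-5.1406041) = -0.3598473
g(-0.3598473) = -1.7885740
z₄ = -0.3598473 − (-1.7885740)·(-0.3598473 − 0.4531973) / (-1.7885740 − 3.0137959) = -0.3598473 − (1.4541904)/(-4.8023699) = -0.0570405

0.45320, -0.35985, -0.05704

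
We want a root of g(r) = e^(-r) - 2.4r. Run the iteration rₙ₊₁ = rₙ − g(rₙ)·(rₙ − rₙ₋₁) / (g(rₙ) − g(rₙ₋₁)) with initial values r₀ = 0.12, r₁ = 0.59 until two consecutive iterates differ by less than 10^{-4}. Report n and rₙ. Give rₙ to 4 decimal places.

g(0.12) = 0.598920, g(0.59) = -0.861673
r₂ = 0.590000 − (-0.861673)·(0.470000)/(-1.460593) = 0.312725;  |Δ| = 0.277275
g(0.312725) = -0.019089
r₃ = 0.312725 − (-0.019089)·(-0.277275)/(0.842584) = 0.306443;  |Δ| = 0.006282
g(0.306443) = 0.000596
r₄ = 0.306443 − 0.000596·(-0.006282)/(0.019685) = 0.306634;  |Δ| = 0.000190
g(0.306634) = 0.000000
r₅ = 0.306634 − 0.000000·(0.000190)/(-0.000597) = 0.306633;  |Δ| = 0.000000
|r₅ − r₄| = 0.000000 < 10^{-4}

n = 5, rₙ = 0.3066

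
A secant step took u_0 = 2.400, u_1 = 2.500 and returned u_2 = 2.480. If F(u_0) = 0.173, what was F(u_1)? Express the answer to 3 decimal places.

-0.043

The secant line through (2.400, 0.173) and (2.500, F(u_1)) crosses zero at u_2 = 2.480.
So (2.400, 0.173), (2.500, F(u_1)), (2.480, 0) are collinear:
F(u_1) = 0.173 · (2.500 − 2.480) / (2.400 − 2.480) = 0.173 · (0.02000)/(-0.08000) = -0.04325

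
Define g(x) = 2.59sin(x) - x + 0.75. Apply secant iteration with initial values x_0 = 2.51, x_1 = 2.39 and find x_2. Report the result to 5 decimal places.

2.43291

g(2.51) = -0.2307839, g(2.39) = 0.1284603
x_2 = 2.3900000 − 0.1284603·(2.3900000 − 2.5100000) / (0.1284603 − (-0.2307839)) = 2.3900000 − (-0.0154152)/(0.3592443) = 2.4329102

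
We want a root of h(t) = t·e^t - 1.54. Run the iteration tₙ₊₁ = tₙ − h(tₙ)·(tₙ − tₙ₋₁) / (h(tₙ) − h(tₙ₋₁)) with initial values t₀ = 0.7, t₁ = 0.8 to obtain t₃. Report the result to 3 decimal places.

h(0.7) = -0.13037, h(0.8) = 0.24043
t₂ = 0.80000 − 0.24043·(0.80000 − 0.70000) / (0.24043 − (-0.13037)) = 0.80000 − (0.02404)/(0.37081) = 0.73516
h(0.73516) = -0.00659
t₃ = 0.73516 − (-0.00659)·(0.73516 − 0.80000) / (-0.00659 − 0.24043) = 0.73516 − (0.00043)/(-0.24703) = 0.73689

0.737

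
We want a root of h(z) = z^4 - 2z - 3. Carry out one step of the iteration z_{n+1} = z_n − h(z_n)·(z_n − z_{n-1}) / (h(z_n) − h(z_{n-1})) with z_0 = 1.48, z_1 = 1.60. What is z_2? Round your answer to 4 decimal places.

h(1.48) = -1.162148, h(1.60) = 0.353600
z_2 = 1.600000 − 0.353600·(1.600000 − 1.480000) / (0.353600 − (-1.162148)) = 1.600000 − (0.042432)/(1.515748) = 1.572006

1.5720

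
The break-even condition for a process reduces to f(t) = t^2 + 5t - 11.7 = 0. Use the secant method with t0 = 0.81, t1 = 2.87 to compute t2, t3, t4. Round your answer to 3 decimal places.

1.616, 1.722, 1.737

f(0.81) = -6.99390, f(2.87) = 10.88690
t2 = 2.87000 − 10.88690·(2.87000 − 0.81000) / (10.88690 − (-6.99390)) = 2.87000 − (22.42701)/(17.88080) = 1.61575
f(1.61575) = -1.01061
t3 = 1.61575 − (-1.01061)·(1.61575 − 2.87000) / (-1.01061 − 10.88690) = 1.61575 − (1.26756)/(-11.89751) = 1.72229
f(1.72229) = -0.12228
t4 = 1.72229 − (-0.12228)·(1.72229 − 1.61575) / (-0.12228 − (-1.01061)) = 1.72229 − (-0.01303)/(0.88833) = 1.73695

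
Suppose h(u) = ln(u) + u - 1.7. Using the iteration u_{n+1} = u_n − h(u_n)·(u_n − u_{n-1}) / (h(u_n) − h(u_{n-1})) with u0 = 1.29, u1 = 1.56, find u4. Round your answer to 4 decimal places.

h(1.29) = -0.155358, h(1.56) = 0.304686
u2 = 1.560000 − 0.304686·(1.560000 − 1.290000) / (0.304686 − (-0.155358)) = 1.560000 − (0.082265)/(0.460044) = 1.381180
h(1.381180) = 0.004118
u3 = 1.381180 − 0.004118·(1.381180 − 1.560000) / (0.004118 − 0.304686) = 1.381180 − (-0.000736)/(-0.300568) = 1.378730
h(1.378730) = -0.000107
u4 = 1.378730 − (-0.000107)·(1.378730 − 1.381180) / (-0.000107 − 0.004118) = 1.378730 − (0.000000)/(-0.004225) = 1.378792

1.3788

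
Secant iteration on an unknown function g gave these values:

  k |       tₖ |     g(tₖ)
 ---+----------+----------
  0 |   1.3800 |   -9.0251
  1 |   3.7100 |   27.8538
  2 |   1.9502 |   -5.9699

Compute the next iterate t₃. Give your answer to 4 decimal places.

2.2608

t₃ = 1.9502 − (-5.9699)·(1.9502 − 3.7100) / (-5.9699 − 27.8538)
   = 1.9502 − (10.505830)/(-33.823700) = 2.260806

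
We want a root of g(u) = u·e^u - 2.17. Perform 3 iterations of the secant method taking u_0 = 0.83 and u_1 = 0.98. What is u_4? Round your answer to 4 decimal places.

g(0.83) = -0.266545, g(0.98) = 0.441167
u_2 = 0.980000 − 0.441167·(0.980000 − 0.830000) / (0.441167 − (-0.266545)) = 0.980000 − (0.066175)/(0.707713) = 0.886494
g(0.886494) = -0.018825
u_3 = 0.886494 − (-0.018825)·(0.886494 − 0.980000) / (-0.018825 − 0.441167) = 0.886494 − (0.001760)/(-0.459993) = 0.890321
g(0.890321) = -0.001256
u_4 = 0.890321 − (-0.001256)·(0.890321 − 0.886494) / (-0.001256 − (-0.018825)) = 0.890321 − (-0.000005)/(0.017569) = 0.890595

0.8906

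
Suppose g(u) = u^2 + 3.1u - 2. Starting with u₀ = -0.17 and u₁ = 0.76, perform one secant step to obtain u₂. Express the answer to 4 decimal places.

g(-0.17) = -2.498100, g(0.76) = 0.933600
u₂ = 0.760000 − 0.933600·(0.760000 − (-0.170000)) / (0.933600 − (-2.498100)) = 0.760000 − (0.868248)/(3.431700) = 0.506992

0.5070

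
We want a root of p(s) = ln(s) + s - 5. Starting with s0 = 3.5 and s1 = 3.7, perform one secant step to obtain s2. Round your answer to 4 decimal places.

p(3.5) = -0.247237, p(3.7) = 0.008333
s2 = 3.700000 − 0.008333·(3.700000 − 3.500000) / (0.008333 − (-0.247237)) = 3.700000 − (0.001667)/(0.255570) = 3.693479

3.6935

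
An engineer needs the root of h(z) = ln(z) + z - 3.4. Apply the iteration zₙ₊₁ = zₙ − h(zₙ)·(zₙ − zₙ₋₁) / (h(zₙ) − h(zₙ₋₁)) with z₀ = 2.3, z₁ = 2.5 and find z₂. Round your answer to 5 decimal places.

2.48850

h(2.3) = -0.2670909, h(2.5) = 0.0162907
z₂ = 2.5000000 − 0.0162907·(2.5000000 − 2.3000000) / (0.0162907 − (-0.2670909)) = 2.5000000 − (0.0032581)/(0.2833816) = 2.4885026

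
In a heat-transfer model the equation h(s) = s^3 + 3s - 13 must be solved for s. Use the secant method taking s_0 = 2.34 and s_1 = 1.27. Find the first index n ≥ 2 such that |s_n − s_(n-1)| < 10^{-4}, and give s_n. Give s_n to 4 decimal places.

h(2.34) = 6.832904, h(1.27) = -7.141617
s_2 = 1.270000 − (-7.141617)·(-1.070000)/(-13.974521) = 1.816819;  |Δ| = 0.546819
h(1.816819) = -1.552533
s_3 = 1.816819 − (-1.552533)·(0.546819)/(5.589084) = 1.968714;  |Δ| = 0.151895
h(1.968714) = 0.536550
s_4 = 1.968714 − 0.536550·(0.151895)/(2.089083) = 1.929702;  |Δ| = 0.039012
h(1.929702) = -0.025169
s_5 = 1.929702 − (-0.025169)·(-0.039012)/(-0.561718) = 1.931450;  |Δ| = 0.001748
h(1.931450) = -0.000380
s_6 = 1.931450 − (-0.000380)·(0.001748)/(0.024789) = 1.931477;  |Δ| = 0.000027
|s_6 − s_5| = 0.000027 < 10^{-4}

n = 6, s_n = 1.9315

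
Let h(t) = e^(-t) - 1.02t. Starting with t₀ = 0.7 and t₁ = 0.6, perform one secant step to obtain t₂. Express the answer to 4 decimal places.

h(0.7) = -0.217415, h(0.6) = -0.063188
t₂ = 0.600000 − (-0.063188)·(0.600000 − 0.700000) / (-0.063188 − (-0.217415)) = 0.600000 − (0.006319)/(0.154226) = 0.559029

0.5590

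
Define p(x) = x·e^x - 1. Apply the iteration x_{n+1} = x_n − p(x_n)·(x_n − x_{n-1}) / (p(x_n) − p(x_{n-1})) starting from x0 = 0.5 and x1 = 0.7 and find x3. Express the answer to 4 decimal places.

0.5664

p(0.5) = -0.175639, p(0.7) = 0.409627
x2 = 0.700000 − 0.409627·(0.700000 − 0.500000) / (0.409627 − (-0.175639)) = 0.700000 − (0.081925)/(0.585266) = 0.560020
p(0.560020) = -0.019568
x3 = 0.560020 − (-0.019568)·(0.560020 − 0.700000) / (-0.019568 − 0.409627) = 0.560020 − (0.002739)/(-0.429195) = 0.566402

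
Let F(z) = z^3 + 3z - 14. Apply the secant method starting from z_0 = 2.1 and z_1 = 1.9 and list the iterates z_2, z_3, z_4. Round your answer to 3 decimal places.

1.996, 2.000, 2.000

F(2.1) = 1.56100, F(1.9) = -1.44100
z_2 = 1.90000 − (-1.44100)·(1.90000 − 2.10000) / (-1.44100 − 1.56100) = 1.90000 − (0.28820)/(-3.00200) = 1.99600
F(1.99600) = -0.05986
z_3 = 1.99600 − (-0.05986)·(1.99600 − 1.90000) / (-0.05986 − (-1.44100)) = 1.99600 − (-0.00575)/(1.38114) = 2.00016
F(2.00016) = 0.00246
z_4 = 2.00016 − 0.00246·(2.00016 − 1.99600) / (0.00246 − (-0.05986)) = 2.00016 − (0.00001)/(0.06232) = 2.00000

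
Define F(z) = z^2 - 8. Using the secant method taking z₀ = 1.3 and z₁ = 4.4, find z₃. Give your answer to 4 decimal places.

2.7311

F(1.3) = -6.310000, F(4.4) = 11.360000
z₂ = 4.400000 − 11.360000·(4.400000 − 1.300000) / (11.360000 − (-6.310000)) = 4.400000 − (35.216000)/(17.670000) = 2.407018
F(2.407018) = -2.206267
z₃ = 2.407018 − (-2.206267)·(2.407018 − 4.400000) / (-2.206267 − 11.360000) = 2.407018 − (4.397051)/(-13.566267) = 2.731134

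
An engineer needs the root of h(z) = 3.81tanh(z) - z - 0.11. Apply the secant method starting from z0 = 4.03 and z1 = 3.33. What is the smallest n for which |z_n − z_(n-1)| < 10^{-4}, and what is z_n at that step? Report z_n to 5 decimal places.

n = 4, z_n = 3.69530

h(4.03) = -0.3324066, h(3.33) = 0.3602502
z2 = 3.3300000 − 0.3602502·(-0.7000000)/(0.6926568) = 3.6940694;  |Δ| = 0.3640694
h(3.6940694) = 0.0012202
z3 = 3.6940694 − 0.0012202·(0.3640694)/(-0.3590299) = 3.6953067;  |Δ| = 0.0012373
h(3.6953067) = -0.0000055
z4 = 3.6953067 − (-0.0000055)·(0.0012373)/(-0.0012257) = 3.6953012;  |Δ| = 0.0000055
|z4 − z3| = 0.0000055 < 10^{-4}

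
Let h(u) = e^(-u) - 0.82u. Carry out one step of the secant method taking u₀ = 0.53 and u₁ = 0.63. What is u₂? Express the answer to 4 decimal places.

h(0.53) = 0.154005, h(0.63) = 0.015992
u₂ = 0.630000 − 0.015992·(0.630000 − 0.530000) / (0.015992 − 0.154005) = 0.630000 − (0.001599)/(-0.138013) = 0.641587

0.6416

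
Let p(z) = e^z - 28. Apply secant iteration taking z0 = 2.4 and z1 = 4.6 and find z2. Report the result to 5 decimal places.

p(2.4) = -16.9768236, p(4.6) = 71.4843156
z2 = 4.6000000 − 71.4843156·(4.6000000 − 2.4000000) / (71.4843156 − (-16.9768236)) = 4.6000000 − (157.2654944)/(88.4611393) = 2.8222081

2.82221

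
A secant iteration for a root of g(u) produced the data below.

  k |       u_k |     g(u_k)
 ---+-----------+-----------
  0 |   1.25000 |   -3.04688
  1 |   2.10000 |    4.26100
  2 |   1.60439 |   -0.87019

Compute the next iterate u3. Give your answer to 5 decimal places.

1.68844

u3 = 1.60439 − (-0.87019)·(1.60439 − 2.10000) / (-0.87019 − 4.26100)
   = 1.60439 − (0.4312749)/(-5.1311900) = 1.6884397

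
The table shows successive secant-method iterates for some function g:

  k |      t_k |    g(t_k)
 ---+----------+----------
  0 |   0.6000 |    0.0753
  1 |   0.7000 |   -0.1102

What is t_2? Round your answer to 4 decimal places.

0.6406

t_2 = 0.7000 − (-0.1102)·(0.7000 − 0.6000) / (-0.1102 − 0.0753)
   = 0.7000 − (-0.011020)/(-0.185500) = 0.640593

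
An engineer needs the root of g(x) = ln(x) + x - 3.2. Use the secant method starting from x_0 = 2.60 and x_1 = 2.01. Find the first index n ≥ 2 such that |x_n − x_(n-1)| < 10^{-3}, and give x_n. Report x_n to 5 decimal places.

g(2.60) = 0.3555114, g(2.01) = -0.4918653
x_2 = 2.0100000 − (-0.4918653)·(-0.5900000)/(-0.8473767) = 2.3524693;  |Δ| = 0.3424693
g(2.3524693) = 0.0079348
x_3 = 2.3524693 − 0.0079348·(0.3424693)/(0.4998001) = 2.3470322;  |Δ| = 0.0054371
g(2.3470322) = 0.0001839
x_4 = 2.3470322 − 0.0001839·(-0.0054371)/(-0.0077509) = 2.3469032;  |Δ| = 0.0001290
|x_4 − x_3| = 0.0001290 < 10^{-3}

n = 4, x_n = 2.34690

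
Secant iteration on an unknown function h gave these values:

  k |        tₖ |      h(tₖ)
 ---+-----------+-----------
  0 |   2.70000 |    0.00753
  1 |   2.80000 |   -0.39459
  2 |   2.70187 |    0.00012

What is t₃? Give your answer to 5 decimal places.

2.70190

t₃ = 2.70187 − 0.00012·(2.70187 − 2.80000) / (0.00012 − (-0.39459))
   = 2.70187 − (-0.0000118)/(0.3947100) = 2.7018998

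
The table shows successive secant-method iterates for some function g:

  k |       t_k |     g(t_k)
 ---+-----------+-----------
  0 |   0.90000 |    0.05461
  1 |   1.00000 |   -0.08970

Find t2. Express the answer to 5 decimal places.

0.93784

t2 = 1.00000 − (-0.08970)·(1.00000 − 0.90000) / (-0.08970 − 0.05461)
   = 1.00000 − (-0.0089700)/(-0.1443100) = 0.9378421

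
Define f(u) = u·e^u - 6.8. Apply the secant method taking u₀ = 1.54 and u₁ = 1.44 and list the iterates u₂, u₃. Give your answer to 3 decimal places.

f(1.54) = 0.38347, f(1.44) = -0.72220
u₂ = 1.44000 − (-0.72220)·(1.44000 − 1.54000) / (-0.72220 − 0.38347) = 1.44000 − (0.07222)/(-1.10567) = 1.50532
f(1.50532) = -0.01766
u₃ = 1.50532 − (-0.01766)·(1.50532 − 1.44000) / (-0.01766 − (-0.72220)) = 1.50532 − (-0.00115)/(0.70454) = 1.50696

1.505, 1.507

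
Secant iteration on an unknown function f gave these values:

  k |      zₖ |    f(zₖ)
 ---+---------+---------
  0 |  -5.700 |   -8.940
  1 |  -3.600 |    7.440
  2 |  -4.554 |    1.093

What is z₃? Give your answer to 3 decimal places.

-4.718

z₃ = -4.554 − 1.093·(-4.554 − (-3.600)) / (1.093 − 7.440)
   = -4.554 − (-1.04272)/(-6.34700) = -4.71829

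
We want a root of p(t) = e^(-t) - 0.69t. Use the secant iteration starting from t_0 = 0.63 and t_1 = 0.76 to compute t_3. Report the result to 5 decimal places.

p(0.63) = 0.0978918, p(0.76) = -0.0567336
t_2 = 0.7600000 − (-0.0567336)·(0.7600000 − 0.6300000) / (-0.0567336 − 0.0978918) = 0.7600000 − (-0.0073754)/(-0.1546254) = 0.7123017
p(0.7123017) = -0.0009743
t_3 = 0.7123017 − (-0.0009743)·(0.7123017 − 0.7600000) / (-0.0009743 − (-0.0567336)) = 0.7123017 − (0.0000465)/(0.0557593) = 0.7114683

0.71147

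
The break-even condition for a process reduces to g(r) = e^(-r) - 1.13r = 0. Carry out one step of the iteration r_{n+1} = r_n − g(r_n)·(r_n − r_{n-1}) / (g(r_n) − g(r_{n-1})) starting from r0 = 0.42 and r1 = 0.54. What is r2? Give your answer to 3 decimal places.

0.524

g(0.42) = 0.18245, g(0.54) = -0.02745
r2 = 0.54000 − (-0.02745)·(0.54000 − 0.42000) / (-0.02745 − 0.18245) = 0.54000 − (-0.00329)/(-0.20990) = 0.52431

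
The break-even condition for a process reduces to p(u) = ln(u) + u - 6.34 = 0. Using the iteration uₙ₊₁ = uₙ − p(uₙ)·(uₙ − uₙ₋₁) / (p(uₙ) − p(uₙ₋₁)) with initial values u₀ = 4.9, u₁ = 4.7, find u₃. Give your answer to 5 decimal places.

p(4.9) = 0.1492352, p(4.7) = -0.0924375
u₂ = 4.7000000 − (-0.0924375)·(4.7000000 − 4.9000000) / (-0.0924375 − 0.1492352) = 4.7000000 − (0.0184875)/(-0.2416727) = 4.7764981
p(4.7764981) = 0.0002057
u₃ = 4.7764981 − 0.0002057·(4.7764981 − 4.7000000) / (0.0002057 − (-0.0924375)) = 4.7764981 − (0.0000157)/(0.0926432) = 4.7763282

4.77633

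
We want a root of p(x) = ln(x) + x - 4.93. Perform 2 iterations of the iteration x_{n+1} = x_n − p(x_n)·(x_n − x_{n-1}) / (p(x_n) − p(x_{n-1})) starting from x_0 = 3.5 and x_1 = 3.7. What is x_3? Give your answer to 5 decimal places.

p(3.5) = -0.1772370, p(3.7) = 0.0783328
x_2 = 3.7000000 − 0.0783328·(3.7000000 − 3.5000000) / (0.0783328 − (-0.1772370)) = 3.7000000 − (0.0156666)/(0.2555699) = 3.6386995
p(3.6386995) = 0.0003258
x_3 = 3.6386995 − 0.0003258·(3.6386995 − 3.7000000) / (0.0003258 − 0.0783328) = 3.6386995 − (-0.0000200)/(-0.0780070) = 3.6384434

3.63844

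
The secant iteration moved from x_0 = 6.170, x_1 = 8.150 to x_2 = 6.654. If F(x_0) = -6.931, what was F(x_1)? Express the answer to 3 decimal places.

21.423

The secant line through (6.170, -6.931) and (8.150, F(x_1)) crosses zero at x_2 = 6.654.
So (6.170, -6.931), (8.150, F(x_1)), (6.654, 0) are collinear:
F(x_1) = -6.931 · (8.150 − 6.654) / (6.170 − 6.654) = -6.931 · (1.49600)/(-0.48400) = 21.42309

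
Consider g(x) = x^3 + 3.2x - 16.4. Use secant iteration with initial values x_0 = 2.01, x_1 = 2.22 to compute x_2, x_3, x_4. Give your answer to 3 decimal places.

g(2.01) = -1.84740, g(2.22) = 1.64505
x_2 = 2.22000 − 1.64505·(2.22000 − 2.01000) / (1.64505 − (-1.84740)) = 2.22000 − (0.34546)/(3.49245) = 2.12108
g(2.12108) = -0.06979
x_3 = 2.12108 − (-0.06979)·(2.12108 − 2.22000) / (-0.06979 − 1.64505) = 2.12108 − (0.00690)/(-1.71483) = 2.12511
g(2.12511) = -0.00247
x_4 = 2.12511 − (-0.00247)·(2.12511 − 2.12108) / (-0.00247 − (-0.06979)) = 2.12511 − (-0.00001)/(0.06732) = 2.12526

2.121, 2.125, 2.125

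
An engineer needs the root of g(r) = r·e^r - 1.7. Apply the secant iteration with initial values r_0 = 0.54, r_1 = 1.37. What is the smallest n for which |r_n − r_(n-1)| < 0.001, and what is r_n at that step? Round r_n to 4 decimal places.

n = 6, r_n = 0.7796

g(0.54) = -0.773356, g(1.37) = 3.691430
r_2 = 1.370000 − 3.691430·(0.830000)/(4.464787) = 0.683766;  |Δ| = 0.686234
g(0.683766) = -0.345236
r_3 = 0.683766 − (-0.345236)·(-0.686234)/(-4.036667) = 0.742456;  |Δ| = 0.058690
g(0.742456) = -0.140032
r_4 = 0.742456 − (-0.140032)·(0.058690)/(0.205204) = 0.782507;  |Δ| = 0.040050
g(0.782507) = 0.011301
r_5 = 0.782507 − 0.011301·(0.040050)/(0.151333) = 0.779516;  |Δ| = 0.002991
g(0.779516) = -0.000331
r_6 = 0.779516 − (-0.000331)·(-0.002991)/(-0.011632) = 0.779601;  |Δ| = 0.000085
|r_6 − r_5| = 0.000085 < 0.001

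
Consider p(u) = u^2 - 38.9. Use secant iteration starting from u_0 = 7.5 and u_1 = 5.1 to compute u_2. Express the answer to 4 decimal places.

6.1230

p(7.5) = 17.350000, p(5.1) = -12.890000
u_2 = 5.100000 − (-12.890000)·(5.100000 − 7.500000) / (-12.890000 − 17.350000) = 5.100000 − (30.936000)/(-30.240000) = 6.123016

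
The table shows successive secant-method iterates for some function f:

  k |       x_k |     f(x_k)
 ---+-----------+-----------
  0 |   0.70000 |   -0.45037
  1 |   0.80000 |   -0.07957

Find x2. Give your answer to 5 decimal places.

x2 = 0.80000 − (-0.07957)·(0.80000 − 0.70000) / (-0.07957 − (-0.45037))
   = 0.80000 − (-0.0079570)/(0.3708000) = 0.8214590

0.82146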